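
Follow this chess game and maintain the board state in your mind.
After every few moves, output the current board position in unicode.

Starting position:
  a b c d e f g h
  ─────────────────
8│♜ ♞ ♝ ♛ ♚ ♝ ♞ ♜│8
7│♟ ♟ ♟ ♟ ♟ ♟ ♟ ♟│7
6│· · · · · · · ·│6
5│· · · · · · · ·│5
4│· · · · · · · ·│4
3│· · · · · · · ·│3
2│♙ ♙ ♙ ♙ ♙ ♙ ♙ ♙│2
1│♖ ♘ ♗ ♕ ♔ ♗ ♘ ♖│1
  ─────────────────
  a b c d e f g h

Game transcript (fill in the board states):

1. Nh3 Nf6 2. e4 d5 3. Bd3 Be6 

  a b c d e f g h
  ─────────────────
8│♜ ♞ · ♛ ♚ ♝ · ♜│8
7│♟ ♟ ♟ · ♟ ♟ ♟ ♟│7
6│· · · · ♝ ♞ · ·│6
5│· · · ♟ · · · ·│5
4│· · · · ♙ · · ·│4
3│· · · ♗ · · · ♘│3
2│♙ ♙ ♙ ♙ · ♙ ♙ ♙│2
1│♖ ♘ ♗ ♕ ♔ · · ♖│1
  ─────────────────
  a b c d e f g h

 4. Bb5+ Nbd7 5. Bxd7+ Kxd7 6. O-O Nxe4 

  a b c d e f g h
  ─────────────────
8│♜ · · ♛ · ♝ · ♜│8
7│♟ ♟ ♟ ♚ ♟ ♟ ♟ ♟│7
6│· · · · ♝ · · ·│6
5│· · · ♟ · · · ·│5
4│· · · · ♞ · · ·│4
3│· · · · · · · ♘│3
2│♙ ♙ ♙ ♙ · ♙ ♙ ♙│2
1│♖ ♘ ♗ ♕ · ♖ ♔ ·│1
  ─────────────────
  a b c d e f g h

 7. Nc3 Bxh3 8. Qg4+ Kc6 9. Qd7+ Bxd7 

  a b c d e f g h
  ─────────────────
8│♜ · · ♛ · ♝ · ♜│8
7│♟ ♟ ♟ ♝ ♟ ♟ ♟ ♟│7
6│· · ♚ · · · · ·│6
5│· · · ♟ · · · ·│5
4│· · · · ♞ · · ·│4
3│· · ♘ · · · · ·│3
2│♙ ♙ ♙ ♙ · ♙ ♙ ♙│2
1│♖ · ♗ · · ♖ ♔ ·│1
  ─────────────────
  a b c d e f g h

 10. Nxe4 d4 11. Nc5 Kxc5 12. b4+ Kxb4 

  a b c d e f g h
  ─────────────────
8│♜ · · ♛ · ♝ · ♜│8
7│♟ ♟ ♟ ♝ ♟ ♟ ♟ ♟│7
6│· · · · · · · ·│6
5│· · · · · · · ·│5
4│· ♚ · ♟ · · · ·│4
3│· · · · · · · ·│3
2│♙ · ♙ ♙ · ♙ ♙ ♙│2
1│♖ · ♗ · · ♖ ♔ ·│1
  ─────────────────
  a b c d e f g h

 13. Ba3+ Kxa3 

  a b c d e f g h
  ─────────────────
8│♜ · · ♛ · ♝ · ♜│8
7│♟ ♟ ♟ ♝ ♟ ♟ ♟ ♟│7
6│· · · · · · · ·│6
5│· · · · · · · ·│5
4│· · · ♟ · · · ·│4
3│♚ · · · · · · ·│3
2│♙ · ♙ ♙ · ♙ ♙ ♙│2
1│♖ · · · · ♖ ♔ ·│1
  ─────────────────
  a b c d e f g h


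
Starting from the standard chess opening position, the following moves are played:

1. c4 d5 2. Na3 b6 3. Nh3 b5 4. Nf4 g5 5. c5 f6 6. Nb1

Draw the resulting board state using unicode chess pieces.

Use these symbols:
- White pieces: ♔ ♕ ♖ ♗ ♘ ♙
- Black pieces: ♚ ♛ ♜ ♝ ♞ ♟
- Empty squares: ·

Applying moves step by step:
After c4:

♜ ♞ ♝ ♛ ♚ ♝ ♞ ♜
♟ ♟ ♟ ♟ ♟ ♟ ♟ ♟
· · · · · · · ·
· · · · · · · ·
· · ♙ · · · · ·
· · · · · · · ·
♙ ♙ · ♙ ♙ ♙ ♙ ♙
♖ ♘ ♗ ♕ ♔ ♗ ♘ ♖


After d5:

♜ ♞ ♝ ♛ ♚ ♝ ♞ ♜
♟ ♟ ♟ · ♟ ♟ ♟ ♟
· · · · · · · ·
· · · ♟ · · · ·
· · ♙ · · · · ·
· · · · · · · ·
♙ ♙ · ♙ ♙ ♙ ♙ ♙
♖ ♘ ♗ ♕ ♔ ♗ ♘ ♖


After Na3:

♜ ♞ ♝ ♛ ♚ ♝ ♞ ♜
♟ ♟ ♟ · ♟ ♟ ♟ ♟
· · · · · · · ·
· · · ♟ · · · ·
· · ♙ · · · · ·
♘ · · · · · · ·
♙ ♙ · ♙ ♙ ♙ ♙ ♙
♖ · ♗ ♕ ♔ ♗ ♘ ♖


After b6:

♜ ♞ ♝ ♛ ♚ ♝ ♞ ♜
♟ · ♟ · ♟ ♟ ♟ ♟
· ♟ · · · · · ·
· · · ♟ · · · ·
· · ♙ · · · · ·
♘ · · · · · · ·
♙ ♙ · ♙ ♙ ♙ ♙ ♙
♖ · ♗ ♕ ♔ ♗ ♘ ♖


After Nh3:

♜ ♞ ♝ ♛ ♚ ♝ ♞ ♜
♟ · ♟ · ♟ ♟ ♟ ♟
· ♟ · · · · · ·
· · · ♟ · · · ·
· · ♙ · · · · ·
♘ · · · · · · ♘
♙ ♙ · ♙ ♙ ♙ ♙ ♙
♖ · ♗ ♕ ♔ ♗ · ♖


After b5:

♜ ♞ ♝ ♛ ♚ ♝ ♞ ♜
♟ · ♟ · ♟ ♟ ♟ ♟
· · · · · · · ·
· ♟ · ♟ · · · ·
· · ♙ · · · · ·
♘ · · · · · · ♘
♙ ♙ · ♙ ♙ ♙ ♙ ♙
♖ · ♗ ♕ ♔ ♗ · ♖


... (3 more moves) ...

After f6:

♜ ♞ ♝ ♛ ♚ ♝ ♞ ♜
♟ · ♟ · ♟ · · ♟
· · · · · ♟ · ·
· ♟ ♙ ♟ · · ♟ ·
· · · · · ♘ · ·
♘ · · · · · · ·
♙ ♙ · ♙ ♙ ♙ ♙ ♙
♖ · ♗ ♕ ♔ ♗ · ♖


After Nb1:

♜ ♞ ♝ ♛ ♚ ♝ ♞ ♜
♟ · ♟ · ♟ · · ♟
· · · · · ♟ · ·
· ♟ ♙ ♟ · · ♟ ·
· · · · · ♘ · ·
· · · · · · · ·
♙ ♙ · ♙ ♙ ♙ ♙ ♙
♖ ♘ ♗ ♕ ♔ ♗ · ♖



  a b c d e f g h
  ─────────────────
8│♜ ♞ ♝ ♛ ♚ ♝ ♞ ♜│8
7│♟ · ♟ · ♟ · · ♟│7
6│· · · · · ♟ · ·│6
5│· ♟ ♙ ♟ · · ♟ ·│5
4│· · · · · ♘ · ·│4
3│· · · · · · · ·│3
2│♙ ♙ · ♙ ♙ ♙ ♙ ♙│2
1│♖ ♘ ♗ ♕ ♔ ♗ · ♖│1
  ─────────────────
  a b c d e f g h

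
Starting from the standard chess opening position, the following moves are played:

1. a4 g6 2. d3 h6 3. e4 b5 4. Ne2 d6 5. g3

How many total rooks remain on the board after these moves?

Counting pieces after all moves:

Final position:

  a b c d e f g h
  ─────────────────
8│♜ ♞ ♝ ♛ ♚ ♝ ♞ ♜│8
7│♟ · ♟ · ♟ ♟ · ·│7
6│· · · ♟ · · ♟ ♟│6
5│· ♟ · · · · · ·│5
4│♙ · · · ♙ · · ·│4
3│· · · ♙ · · ♙ ·│3
2│· ♙ ♙ · ♘ ♙ · ♙│2
1│♖ ♘ ♗ ♕ ♔ ♗ · ♖│1
  ─────────────────
  a b c d e f g h


4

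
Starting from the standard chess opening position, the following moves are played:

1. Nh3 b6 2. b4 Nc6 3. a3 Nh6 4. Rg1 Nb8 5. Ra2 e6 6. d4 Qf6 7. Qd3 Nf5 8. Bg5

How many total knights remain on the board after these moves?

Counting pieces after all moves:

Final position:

  a b c d e f g h
  ─────────────────
8│♜ ♞ ♝ · ♚ ♝ · ♜│8
7│♟ · ♟ ♟ · ♟ ♟ ♟│7
6│· ♟ · · ♟ ♛ · ·│6
5│· · · · · ♞ ♗ ·│5
4│· ♙ · ♙ · · · ·│4
3│♙ · · ♕ · · · ♘│3
2│♖ · ♙ · ♙ ♙ ♙ ♙│2
1│· ♘ · · ♔ ♗ ♖ ·│1
  ─────────────────
  a b c d e f g h


4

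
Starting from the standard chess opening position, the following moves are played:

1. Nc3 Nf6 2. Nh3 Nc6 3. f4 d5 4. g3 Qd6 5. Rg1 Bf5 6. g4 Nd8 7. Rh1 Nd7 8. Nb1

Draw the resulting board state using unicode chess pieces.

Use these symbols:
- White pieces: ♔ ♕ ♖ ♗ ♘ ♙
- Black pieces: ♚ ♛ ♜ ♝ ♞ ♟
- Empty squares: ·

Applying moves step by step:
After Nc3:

♜ ♞ ♝ ♛ ♚ ♝ ♞ ♜
♟ ♟ ♟ ♟ ♟ ♟ ♟ ♟
· · · · · · · ·
· · · · · · · ·
· · · · · · · ·
· · ♘ · · · · ·
♙ ♙ ♙ ♙ ♙ ♙ ♙ ♙
♖ · ♗ ♕ ♔ ♗ ♘ ♖


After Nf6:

♜ ♞ ♝ ♛ ♚ ♝ · ♜
♟ ♟ ♟ ♟ ♟ ♟ ♟ ♟
· · · · · ♞ · ·
· · · · · · · ·
· · · · · · · ·
· · ♘ · · · · ·
♙ ♙ ♙ ♙ ♙ ♙ ♙ ♙
♖ · ♗ ♕ ♔ ♗ ♘ ♖


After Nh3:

♜ ♞ ♝ ♛ ♚ ♝ · ♜
♟ ♟ ♟ ♟ ♟ ♟ ♟ ♟
· · · · · ♞ · ·
· · · · · · · ·
· · · · · · · ·
· · ♘ · · · · ♘
♙ ♙ ♙ ♙ ♙ ♙ ♙ ♙
♖ · ♗ ♕ ♔ ♗ · ♖


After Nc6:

♜ · ♝ ♛ ♚ ♝ · ♜
♟ ♟ ♟ ♟ ♟ ♟ ♟ ♟
· · ♞ · · ♞ · ·
· · · · · · · ·
· · · · · · · ·
· · ♘ · · · · ♘
♙ ♙ ♙ ♙ ♙ ♙ ♙ ♙
♖ · ♗ ♕ ♔ ♗ · ♖


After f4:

♜ · ♝ ♛ ♚ ♝ · ♜
♟ ♟ ♟ ♟ ♟ ♟ ♟ ♟
· · ♞ · · ♞ · ·
· · · · · · · ·
· · · · · ♙ · ·
· · ♘ · · · · ♘
♙ ♙ ♙ ♙ ♙ · ♙ ♙
♖ · ♗ ♕ ♔ ♗ · ♖


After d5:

♜ · ♝ ♛ ♚ ♝ · ♜
♟ ♟ ♟ · ♟ ♟ ♟ ♟
· · ♞ · · ♞ · ·
· · · ♟ · · · ·
· · · · · ♙ · ·
· · ♘ · · · · ♘
♙ ♙ ♙ ♙ ♙ · ♙ ♙
♖ · ♗ ♕ ♔ ♗ · ♖


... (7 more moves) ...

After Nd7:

♜ · · ♞ ♚ ♝ · ♜
♟ ♟ ♟ ♞ ♟ ♟ ♟ ♟
· · · ♛ · · · ·
· · · ♟ · ♝ · ·
· · · · · ♙ ♙ ·
· · ♘ · · · · ♘
♙ ♙ ♙ ♙ ♙ · · ♙
♖ · ♗ ♕ ♔ ♗ · ♖


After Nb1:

♜ · · ♞ ♚ ♝ · ♜
♟ ♟ ♟ ♞ ♟ ♟ ♟ ♟
· · · ♛ · · · ·
· · · ♟ · ♝ · ·
· · · · · ♙ ♙ ·
· · · · · · · ♘
♙ ♙ ♙ ♙ ♙ · · ♙
♖ ♘ ♗ ♕ ♔ ♗ · ♖



  a b c d e f g h
  ─────────────────
8│♜ · · ♞ ♚ ♝ · ♜│8
7│♟ ♟ ♟ ♞ ♟ ♟ ♟ ♟│7
6│· · · ♛ · · · ·│6
5│· · · ♟ · ♝ · ·│5
4│· · · · · ♙ ♙ ·│4
3│· · · · · · · ♘│3
2│♙ ♙ ♙ ♙ ♙ · · ♙│2
1│♖ ♘ ♗ ♕ ♔ ♗ · ♖│1
  ─────────────────
  a b c d e f g h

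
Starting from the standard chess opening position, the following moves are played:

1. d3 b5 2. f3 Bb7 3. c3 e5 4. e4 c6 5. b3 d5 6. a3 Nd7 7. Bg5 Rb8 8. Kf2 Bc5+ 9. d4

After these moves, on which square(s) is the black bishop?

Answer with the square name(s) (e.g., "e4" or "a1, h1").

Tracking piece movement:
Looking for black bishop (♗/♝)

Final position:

  a b c d e f g h
  ─────────────────
8│· ♜ · ♛ ♚ · ♞ ♜│8
7│♟ ♝ · ♞ · ♟ ♟ ♟│7
6│· · ♟ · · · · ·│6
5│· ♟ ♝ ♟ ♟ · ♗ ·│5
4│· · · ♙ ♙ · · ·│4
3│♙ ♙ ♙ · · ♙ · ·│3
2│· · · · · ♔ ♙ ♙│2
1│♖ ♘ · ♕ · ♗ ♘ ♖│1
  ─────────────────
  a b c d e f g h


b7, c5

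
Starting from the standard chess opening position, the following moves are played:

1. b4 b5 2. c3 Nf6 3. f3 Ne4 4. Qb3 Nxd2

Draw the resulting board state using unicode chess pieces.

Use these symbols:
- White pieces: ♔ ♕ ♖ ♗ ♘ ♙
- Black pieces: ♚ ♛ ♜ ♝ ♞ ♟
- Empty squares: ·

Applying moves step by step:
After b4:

♜ ♞ ♝ ♛ ♚ ♝ ♞ ♜
♟ ♟ ♟ ♟ ♟ ♟ ♟ ♟
· · · · · · · ·
· · · · · · · ·
· ♙ · · · · · ·
· · · · · · · ·
♙ · ♙ ♙ ♙ ♙ ♙ ♙
♖ ♘ ♗ ♕ ♔ ♗ ♘ ♖


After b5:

♜ ♞ ♝ ♛ ♚ ♝ ♞ ♜
♟ · ♟ ♟ ♟ ♟ ♟ ♟
· · · · · · · ·
· ♟ · · · · · ·
· ♙ · · · · · ·
· · · · · · · ·
♙ · ♙ ♙ ♙ ♙ ♙ ♙
♖ ♘ ♗ ♕ ♔ ♗ ♘ ♖


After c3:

♜ ♞ ♝ ♛ ♚ ♝ ♞ ♜
♟ · ♟ ♟ ♟ ♟ ♟ ♟
· · · · · · · ·
· ♟ · · · · · ·
· ♙ · · · · · ·
· · ♙ · · · · ·
♙ · · ♙ ♙ ♙ ♙ ♙
♖ ♘ ♗ ♕ ♔ ♗ ♘ ♖


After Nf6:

♜ ♞ ♝ ♛ ♚ ♝ · ♜
♟ · ♟ ♟ ♟ ♟ ♟ ♟
· · · · · ♞ · ·
· ♟ · · · · · ·
· ♙ · · · · · ·
· · ♙ · · · · ·
♙ · · ♙ ♙ ♙ ♙ ♙
♖ ♘ ♗ ♕ ♔ ♗ ♘ ♖


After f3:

♜ ♞ ♝ ♛ ♚ ♝ · ♜
♟ · ♟ ♟ ♟ ♟ ♟ ♟
· · · · · ♞ · ·
· ♟ · · · · · ·
· ♙ · · · · · ·
· · ♙ · · ♙ · ·
♙ · · ♙ ♙ · ♙ ♙
♖ ♘ ♗ ♕ ♔ ♗ ♘ ♖


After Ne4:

♜ ♞ ♝ ♛ ♚ ♝ · ♜
♟ · ♟ ♟ ♟ ♟ ♟ ♟
· · · · · · · ·
· ♟ · · · · · ·
· ♙ · · ♞ · · ·
· · ♙ · · ♙ · ·
♙ · · ♙ ♙ · ♙ ♙
♖ ♘ ♗ ♕ ♔ ♗ ♘ ♖


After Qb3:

♜ ♞ ♝ ♛ ♚ ♝ · ♜
♟ · ♟ ♟ ♟ ♟ ♟ ♟
· · · · · · · ·
· ♟ · · · · · ·
· ♙ · · ♞ · · ·
· ♕ ♙ · · ♙ · ·
♙ · · ♙ ♙ · ♙ ♙
♖ ♘ ♗ · ♔ ♗ ♘ ♖


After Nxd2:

♜ ♞ ♝ ♛ ♚ ♝ · ♜
♟ · ♟ ♟ ♟ ♟ ♟ ♟
· · · · · · · ·
· ♟ · · · · · ·
· ♙ · · · · · ·
· ♕ ♙ · · ♙ · ·
♙ · · ♞ ♙ · ♙ ♙
♖ ♘ ♗ · ♔ ♗ ♘ ♖



  a b c d e f g h
  ─────────────────
8│♜ ♞ ♝ ♛ ♚ ♝ · ♜│8
7│♟ · ♟ ♟ ♟ ♟ ♟ ♟│7
6│· · · · · · · ·│6
5│· ♟ · · · · · ·│5
4│· ♙ · · · · · ·│4
3│· ♕ ♙ · · ♙ · ·│3
2│♙ · · ♞ ♙ · ♙ ♙│2
1│♖ ♘ ♗ · ♔ ♗ ♘ ♖│1
  ─────────────────
  a b c d e f g h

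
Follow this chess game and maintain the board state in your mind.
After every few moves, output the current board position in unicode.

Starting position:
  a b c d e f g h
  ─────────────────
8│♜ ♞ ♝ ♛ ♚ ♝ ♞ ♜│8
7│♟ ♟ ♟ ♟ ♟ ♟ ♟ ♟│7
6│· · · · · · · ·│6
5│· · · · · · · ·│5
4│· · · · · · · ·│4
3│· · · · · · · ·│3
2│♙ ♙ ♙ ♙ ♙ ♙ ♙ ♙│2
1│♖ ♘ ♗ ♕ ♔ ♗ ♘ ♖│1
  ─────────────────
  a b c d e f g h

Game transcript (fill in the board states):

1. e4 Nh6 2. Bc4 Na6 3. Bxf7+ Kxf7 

  a b c d e f g h
  ─────────────────
8│♜ · ♝ ♛ · ♝ · ♜│8
7│♟ ♟ ♟ ♟ ♟ ♚ ♟ ♟│7
6│♞ · · · · · · ♞│6
5│· · · · · · · ·│5
4│· · · · ♙ · · ·│4
3│· · · · · · · ·│3
2│♙ ♙ ♙ ♙ · ♙ ♙ ♙│2
1│♖ ♘ ♗ ♕ ♔ · ♘ ♖│1
  ─────────────────
  a b c d e f g h

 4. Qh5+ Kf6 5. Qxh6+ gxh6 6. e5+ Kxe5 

  a b c d e f g h
  ─────────────────
8│♜ · ♝ ♛ · ♝ · ♜│8
7│♟ ♟ ♟ ♟ ♟ · · ♟│7
6│♞ · · · · · · ♟│6
5│· · · · ♚ · · ·│5
4│· · · · · · · ·│4
3│· · · · · · · ·│3
2│♙ ♙ ♙ ♙ · ♙ ♙ ♙│2
1│♖ ♘ ♗ · ♔ · ♘ ♖│1
  ─────────────────
  a b c d e f g h

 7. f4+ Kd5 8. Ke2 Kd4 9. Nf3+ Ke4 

  a b c d e f g h
  ─────────────────
8│♜ · ♝ ♛ · ♝ · ♜│8
7│♟ ♟ ♟ ♟ ♟ · · ♟│7
6│♞ · · · · · · ♟│6
5│· · · · · · · ·│5
4│· · · · ♚ ♙ · ·│4
3│· · · · · ♘ · ·│3
2│♙ ♙ ♙ ♙ ♔ · ♙ ♙│2
1│♖ ♘ ♗ · · · · ♖│1
  ─────────────────
  a b c d e f g h

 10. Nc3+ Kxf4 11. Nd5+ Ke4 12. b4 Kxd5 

  a b c d e f g h
  ─────────────────
8│♜ · ♝ ♛ · ♝ · ♜│8
7│♟ ♟ ♟ ♟ ♟ · · ♟│7
6│♞ · · · · · · ♟│6
5│· · · ♚ · · · ·│5
4│· ♙ · · · · · ·│4
3│· · · · · ♘ · ·│3
2│♙ · ♙ ♙ ♔ · ♙ ♙│2
1│♖ · ♗ · · · · ♖│1
  ─────────────────
  a b c d e f g h



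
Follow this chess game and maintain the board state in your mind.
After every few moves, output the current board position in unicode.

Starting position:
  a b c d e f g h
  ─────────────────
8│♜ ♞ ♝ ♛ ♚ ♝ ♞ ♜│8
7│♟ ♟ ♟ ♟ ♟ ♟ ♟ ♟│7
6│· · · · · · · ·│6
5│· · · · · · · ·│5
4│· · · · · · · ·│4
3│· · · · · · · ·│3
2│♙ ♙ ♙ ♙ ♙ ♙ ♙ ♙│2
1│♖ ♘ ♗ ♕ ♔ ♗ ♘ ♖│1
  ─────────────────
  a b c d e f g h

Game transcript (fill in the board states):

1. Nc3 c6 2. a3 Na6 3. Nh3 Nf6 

  a b c d e f g h
  ─────────────────
8│♜ · ♝ ♛ ♚ ♝ · ♜│8
7│♟ ♟ · ♟ ♟ ♟ ♟ ♟│7
6│♞ · ♟ · · ♞ · ·│6
5│· · · · · · · ·│5
4│· · · · · · · ·│4
3│♙ · ♘ · · · · ♘│3
2│· ♙ ♙ ♙ ♙ ♙ ♙ ♙│2
1│♖ · ♗ ♕ ♔ ♗ · ♖│1
  ─────────────────
  a b c d e f g h

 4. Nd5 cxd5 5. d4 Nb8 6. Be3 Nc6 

  a b c d e f g h
  ─────────────────
8│♜ · ♝ ♛ ♚ ♝ · ♜│8
7│♟ ♟ · ♟ ♟ ♟ ♟ ♟│7
6│· · ♞ · · ♞ · ·│6
5│· · · ♟ · · · ·│5
4│· · · ♙ · · · ·│4
3│♙ · · · ♗ · · ♘│3
2│· ♙ ♙ · ♙ ♙ ♙ ♙│2
1│♖ · · ♕ ♔ ♗ · ♖│1
  ─────────────────
  a b c d e f g h

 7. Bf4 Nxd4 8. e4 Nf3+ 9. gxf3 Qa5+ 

  a b c d e f g h
  ─────────────────
8│♜ · ♝ · ♚ ♝ · ♜│8
7│♟ ♟ · ♟ ♟ ♟ ♟ ♟│7
6│· · · · · ♞ · ·│6
5│♛ · · ♟ · · · ·│5
4│· · · · ♙ ♗ · ·│4
3│♙ · · · · ♙ · ♘│3
2│· ♙ ♙ · · ♙ · ♙│2
1│♖ · · ♕ ♔ ♗ · ♖│1
  ─────────────────
  a b c d e f g h

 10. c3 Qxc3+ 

  a b c d e f g h
  ─────────────────
8│♜ · ♝ · ♚ ♝ · ♜│8
7│♟ ♟ · ♟ ♟ ♟ ♟ ♟│7
6│· · · · · ♞ · ·│6
5│· · · ♟ · · · ·│5
4│· · · · ♙ ♗ · ·│4
3│♙ · ♛ · · ♙ · ♘│3
2│· ♙ · · · ♙ · ♙│2
1│♖ · · ♕ ♔ ♗ · ♖│1
  ─────────────────
  a b c d e f g h


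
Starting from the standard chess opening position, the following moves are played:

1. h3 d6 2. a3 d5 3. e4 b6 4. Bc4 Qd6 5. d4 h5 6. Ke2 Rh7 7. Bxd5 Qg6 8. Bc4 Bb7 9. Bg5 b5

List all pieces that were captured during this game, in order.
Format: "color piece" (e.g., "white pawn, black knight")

Tracking captures:
  Bxd5: captured black pawn

black pawn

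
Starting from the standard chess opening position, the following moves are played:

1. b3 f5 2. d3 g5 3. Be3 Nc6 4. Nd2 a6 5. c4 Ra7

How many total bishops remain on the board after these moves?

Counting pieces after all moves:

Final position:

  a b c d e f g h
  ─────────────────
8│· · ♝ ♛ ♚ ♝ ♞ ♜│8
7│♜ ♟ ♟ ♟ ♟ · · ♟│7
6│♟ · ♞ · · · · ·│6
5│· · · · · ♟ ♟ ·│5
4│· · ♙ · · · · ·│4
3│· ♙ · ♙ ♗ · · ·│3
2│♙ · · ♘ ♙ ♙ ♙ ♙│2
1│♖ · · ♕ ♔ ♗ ♘ ♖│1
  ─────────────────
  a b c d e f g h


4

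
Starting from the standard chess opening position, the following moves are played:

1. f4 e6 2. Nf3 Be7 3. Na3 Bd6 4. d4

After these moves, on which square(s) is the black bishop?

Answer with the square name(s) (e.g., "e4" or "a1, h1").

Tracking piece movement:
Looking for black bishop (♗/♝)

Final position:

  a b c d e f g h
  ─────────────────
8│♜ ♞ ♝ ♛ ♚ · ♞ ♜│8
7│♟ ♟ ♟ ♟ · ♟ ♟ ♟│7
6│· · · ♝ ♟ · · ·│6
5│· · · · · · · ·│5
4│· · · ♙ · ♙ · ·│4
3│♘ · · · · ♘ · ·│3
2│♙ ♙ ♙ · ♙ · ♙ ♙│2
1│♖ · ♗ ♕ ♔ ♗ · ♖│1
  ─────────────────
  a b c d e f g h


c8, d6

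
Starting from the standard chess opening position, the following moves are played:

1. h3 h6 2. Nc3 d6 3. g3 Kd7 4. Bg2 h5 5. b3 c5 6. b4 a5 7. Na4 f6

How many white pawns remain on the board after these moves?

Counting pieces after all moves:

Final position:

  a b c d e f g h
  ─────────────────
8│♜ ♞ ♝ ♛ · ♝ ♞ ♜│8
7│· ♟ · ♚ ♟ · ♟ ·│7
6│· · · ♟ · ♟ · ·│6
5│♟ · ♟ · · · · ♟│5
4│♘ ♙ · · · · · ·│4
3│· · · · · · ♙ ♙│3
2│♙ · ♙ ♙ ♙ ♙ ♗ ·│2
1│♖ · ♗ ♕ ♔ · ♘ ♖│1
  ─────────────────
  a b c d e f g h


8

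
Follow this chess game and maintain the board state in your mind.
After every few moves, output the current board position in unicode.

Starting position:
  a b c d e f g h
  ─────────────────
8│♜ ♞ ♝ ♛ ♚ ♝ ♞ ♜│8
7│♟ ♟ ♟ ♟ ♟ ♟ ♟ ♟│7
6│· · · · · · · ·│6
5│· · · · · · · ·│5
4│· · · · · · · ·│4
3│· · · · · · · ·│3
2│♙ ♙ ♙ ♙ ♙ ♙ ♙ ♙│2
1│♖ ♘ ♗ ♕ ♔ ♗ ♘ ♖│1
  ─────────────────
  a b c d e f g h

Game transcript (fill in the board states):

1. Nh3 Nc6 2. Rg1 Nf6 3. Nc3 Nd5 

  a b c d e f g h
  ─────────────────
8│♜ · ♝ ♛ ♚ ♝ · ♜│8
7│♟ ♟ ♟ ♟ ♟ ♟ ♟ ♟│7
6│· · ♞ · · · · ·│6
5│· · · ♞ · · · ·│5
4│· · · · · · · ·│4
3│· · ♘ · · · · ♘│3
2│♙ ♙ ♙ ♙ ♙ ♙ ♙ ♙│2
1│♖ · ♗ ♕ ♔ ♗ ♖ ·│1
  ─────────────────
  a b c d e f g h

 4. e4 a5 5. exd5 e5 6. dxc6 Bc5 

  a b c d e f g h
  ─────────────────
8│♜ · ♝ ♛ ♚ · · ♜│8
7│· ♟ ♟ ♟ · ♟ ♟ ♟│7
6│· · ♙ · · · · ·│6
5│♟ · ♝ · ♟ · · ·│5
4│· · · · · · · ·│4
3│· · ♘ · · · · ♘│3
2│♙ ♙ ♙ ♙ · ♙ ♙ ♙│2
1│♖ · ♗ ♕ ♔ ♗ ♖ ·│1
  ─────────────────
  a b c d e f g h

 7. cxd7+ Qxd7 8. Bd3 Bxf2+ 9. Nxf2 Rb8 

  a b c d e f g h
  ─────────────────
8│· ♜ ♝ · ♚ · · ♜│8
7│· ♟ ♟ ♛ · ♟ ♟ ♟│7
6│· · · · · · · ·│6
5│♟ · · · ♟ · · ·│5
4│· · · · · · · ·│4
3│· · ♘ ♗ · · · ·│3
2│♙ ♙ ♙ ♙ · ♘ ♙ ♙│2
1│♖ · ♗ ♕ ♔ · ♖ ·│1
  ─────────────────
  a b c d e f g h

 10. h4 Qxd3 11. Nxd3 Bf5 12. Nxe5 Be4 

  a b c d e f g h
  ─────────────────
8│· ♜ · · ♚ · · ♜│8
7│· ♟ ♟ · · ♟ ♟ ♟│7
6│· · · · · · · ·│6
5│♟ · · · ♘ · · ·│5
4│· · · · ♝ · · ♙│4
3│· · ♘ · · · · ·│3
2│♙ ♙ ♙ ♙ · · ♙ ·│2
1│♖ · ♗ ♕ ♔ · ♖ ·│1
  ─────────────────
  a b c d e f g h

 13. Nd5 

  a b c d e f g h
  ─────────────────
8│· ♜ · · ♚ · · ♜│8
7│· ♟ ♟ · · ♟ ♟ ♟│7
6│· · · · · · · ·│6
5│♟ · · ♘ ♘ · · ·│5
4│· · · · ♝ · · ♙│4
3│· · · · · · · ·│3
2│♙ ♙ ♙ ♙ · · ♙ ·│2
1│♖ · ♗ ♕ ♔ · ♖ ·│1
  ─────────────────
  a b c d e f g h


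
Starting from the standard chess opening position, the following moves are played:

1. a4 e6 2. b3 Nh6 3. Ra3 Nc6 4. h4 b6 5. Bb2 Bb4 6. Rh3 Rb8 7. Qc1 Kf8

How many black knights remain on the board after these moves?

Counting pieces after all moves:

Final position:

  a b c d e f g h
  ─────────────────
8│· ♜ ♝ ♛ · ♚ · ♜│8
7│♟ · ♟ ♟ · ♟ ♟ ♟│7
6│· ♟ ♞ · ♟ · · ♞│6
5│· · · · · · · ·│5
4│♙ ♝ · · · · · ♙│4
3│♖ ♙ · · · · · ♖│3
2│· ♗ ♙ ♙ ♙ ♙ ♙ ·│2
1│· ♘ ♕ · ♔ ♗ ♘ ·│1
  ─────────────────
  a b c d e f g h


2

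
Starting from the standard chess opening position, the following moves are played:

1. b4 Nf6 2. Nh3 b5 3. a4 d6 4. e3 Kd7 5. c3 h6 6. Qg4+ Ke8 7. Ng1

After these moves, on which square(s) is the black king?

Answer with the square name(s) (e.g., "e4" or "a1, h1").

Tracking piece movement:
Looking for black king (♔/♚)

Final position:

  a b c d e f g h
  ─────────────────
8│♜ ♞ ♝ ♛ ♚ ♝ · ♜│8
7│♟ · ♟ · ♟ ♟ ♟ ·│7
6│· · · ♟ · ♞ · ♟│6
5│· ♟ · · · · · ·│5
4│♙ ♙ · · · · ♕ ·│4
3│· · ♙ · ♙ · · ·│3
2│· · · ♙ · ♙ ♙ ♙│2
1│♖ ♘ ♗ · ♔ ♗ ♘ ♖│1
  ─────────────────
  a b c d e f g h


e8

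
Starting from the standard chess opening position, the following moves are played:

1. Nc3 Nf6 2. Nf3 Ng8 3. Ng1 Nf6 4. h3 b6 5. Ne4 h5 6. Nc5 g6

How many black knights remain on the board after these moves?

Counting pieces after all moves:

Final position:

  a b c d e f g h
  ─────────────────
8│♜ ♞ ♝ ♛ ♚ ♝ · ♜│8
7│♟ · ♟ ♟ ♟ ♟ · ·│7
6│· ♟ · · · ♞ ♟ ·│6
5│· · ♘ · · · · ♟│5
4│· · · · · · · ·│4
3│· · · · · · · ♙│3
2│♙ ♙ ♙ ♙ ♙ ♙ ♙ ·│2
1│♖ · ♗ ♕ ♔ ♗ ♘ ♖│1
  ─────────────────
  a b c d e f g h


2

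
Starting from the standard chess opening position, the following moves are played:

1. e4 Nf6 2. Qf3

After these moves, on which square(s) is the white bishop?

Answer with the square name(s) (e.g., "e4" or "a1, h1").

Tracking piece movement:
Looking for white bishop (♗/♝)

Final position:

  a b c d e f g h
  ─────────────────
8│♜ ♞ ♝ ♛ ♚ ♝ · ♜│8
7│♟ ♟ ♟ ♟ ♟ ♟ ♟ ♟│7
6│· · · · · ♞ · ·│6
5│· · · · · · · ·│5
4│· · · · ♙ · · ·│4
3│· · · · · ♕ · ·│3
2│♙ ♙ ♙ ♙ · ♙ ♙ ♙│2
1│♖ ♘ ♗ · ♔ ♗ ♘ ♖│1
  ─────────────────
  a b c d e f g h


c1, f1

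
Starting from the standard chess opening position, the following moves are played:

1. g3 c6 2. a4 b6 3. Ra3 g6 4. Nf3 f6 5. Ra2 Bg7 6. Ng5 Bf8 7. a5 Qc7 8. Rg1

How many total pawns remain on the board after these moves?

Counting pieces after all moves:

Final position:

  a b c d e f g h
  ─────────────────
8│♜ ♞ ♝ · ♚ ♝ ♞ ♜│8
7│♟ · ♛ ♟ ♟ · · ♟│7
6│· ♟ ♟ · · ♟ ♟ ·│6
5│♙ · · · · · ♘ ·│5
4│· · · · · · · ·│4
3│· · · · · · ♙ ·│3
2│♖ ♙ ♙ ♙ ♙ ♙ · ♙│2
1│· ♘ ♗ ♕ ♔ ♗ ♖ ·│1
  ─────────────────
  a b c d e f g h


16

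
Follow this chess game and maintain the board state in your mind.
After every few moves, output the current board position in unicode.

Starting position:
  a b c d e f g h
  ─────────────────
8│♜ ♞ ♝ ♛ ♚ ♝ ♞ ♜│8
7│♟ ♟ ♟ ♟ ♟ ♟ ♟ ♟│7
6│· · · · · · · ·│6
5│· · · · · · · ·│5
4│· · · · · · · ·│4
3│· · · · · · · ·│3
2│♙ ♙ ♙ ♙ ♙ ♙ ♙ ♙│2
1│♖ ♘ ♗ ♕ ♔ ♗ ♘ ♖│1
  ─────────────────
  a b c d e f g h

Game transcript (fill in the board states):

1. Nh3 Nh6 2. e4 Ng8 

  a b c d e f g h
  ─────────────────
8│♜ ♞ ♝ ♛ ♚ ♝ ♞ ♜│8
7│♟ ♟ ♟ ♟ ♟ ♟ ♟ ♟│7
6│· · · · · · · ·│6
5│· · · · · · · ·│5
4│· · · · ♙ · · ·│4
3│· · · · · · · ♘│3
2│♙ ♙ ♙ ♙ · ♙ ♙ ♙│2
1│♖ ♘ ♗ ♕ ♔ ♗ · ♖│1
  ─────────────────
  a b c d e f g h

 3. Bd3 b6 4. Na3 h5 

  a b c d e f g h
  ─────────────────
8│♜ ♞ ♝ ♛ ♚ ♝ ♞ ♜│8
7│♟ · ♟ ♟ ♟ ♟ ♟ ·│7
6│· ♟ · · · · · ·│6
5│· · · · · · · ♟│5
4│· · · · ♙ · · ·│4
3│♘ · · ♗ · · · ♘│3
2│♙ ♙ ♙ ♙ · ♙ ♙ ♙│2
1│♖ · ♗ ♕ ♔ · · ♖│1
  ─────────────────
  a b c d e f g h

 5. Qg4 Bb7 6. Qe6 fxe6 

  a b c d e f g h
  ─────────────────
8│♜ ♞ · ♛ ♚ ♝ ♞ ♜│8
7│♟ ♝ ♟ ♟ ♟ · ♟ ·│7
6│· ♟ · · ♟ · · ·│6
5│· · · · · · · ♟│5
4│· · · · ♙ · · ·│4
3│♘ · · ♗ · · · ♘│3
2│♙ ♙ ♙ ♙ · ♙ ♙ ♙│2
1│♖ · ♗ · ♔ · · ♖│1
  ─────────────────
  a b c d e f g h

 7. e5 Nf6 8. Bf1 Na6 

  a b c d e f g h
  ─────────────────
8│♜ · · ♛ ♚ ♝ · ♜│8
7│♟ ♝ ♟ ♟ ♟ · ♟ ·│7
6│♞ ♟ · · ♟ ♞ · ·│6
5│· · · · ♙ · · ♟│5
4│· · · · · · · ·│4
3│♘ · · · · · · ♘│3
2│♙ ♙ ♙ ♙ · ♙ ♙ ♙│2
1│♖ · ♗ · ♔ ♗ · ♖│1
  ─────────────────
  a b c d e f g h

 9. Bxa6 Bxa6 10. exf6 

  a b c d e f g h
  ─────────────────
8│♜ · · ♛ ♚ ♝ · ♜│8
7│♟ · ♟ ♟ ♟ · ♟ ·│7
6│♝ ♟ · · ♟ ♙ · ·│6
5│· · · · · · · ♟│5
4│· · · · · · · ·│4
3│♘ · · · · · · ♘│3
2│♙ ♙ ♙ ♙ · ♙ ♙ ♙│2
1│♖ · ♗ · ♔ · · ♖│1
  ─────────────────
  a b c d e f g h


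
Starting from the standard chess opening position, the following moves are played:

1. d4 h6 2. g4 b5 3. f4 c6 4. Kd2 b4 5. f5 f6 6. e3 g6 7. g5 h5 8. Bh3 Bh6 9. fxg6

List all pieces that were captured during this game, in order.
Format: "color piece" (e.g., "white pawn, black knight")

Tracking captures:
  fxg6: captured black pawn

black pawn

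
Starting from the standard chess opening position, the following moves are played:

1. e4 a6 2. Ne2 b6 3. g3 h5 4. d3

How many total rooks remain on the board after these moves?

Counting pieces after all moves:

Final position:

  a b c d e f g h
  ─────────────────
8│♜ ♞ ♝ ♛ ♚ ♝ ♞ ♜│8
7│· · ♟ ♟ ♟ ♟ ♟ ·│7
6│♟ ♟ · · · · · ·│6
5│· · · · · · · ♟│5
4│· · · · ♙ · · ·│4
3│· · · ♙ · · ♙ ·│3
2│♙ ♙ ♙ · ♘ ♙ · ♙│2
1│♖ ♘ ♗ ♕ ♔ ♗ · ♖│1
  ─────────────────
  a b c d e f g h


4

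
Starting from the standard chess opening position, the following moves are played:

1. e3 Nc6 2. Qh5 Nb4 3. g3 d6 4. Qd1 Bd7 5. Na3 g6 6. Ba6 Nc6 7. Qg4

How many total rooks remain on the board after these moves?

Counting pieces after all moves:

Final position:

  a b c d e f g h
  ─────────────────
8│♜ · · ♛ ♚ ♝ ♞ ♜│8
7│♟ ♟ ♟ ♝ ♟ ♟ · ♟│7
6│♗ · ♞ ♟ · · ♟ ·│6
5│· · · · · · · ·│5
4│· · · · · · ♕ ·│4
3│♘ · · · ♙ · ♙ ·│3
2│♙ ♙ ♙ ♙ · ♙ · ♙│2
1│♖ · ♗ · ♔ · ♘ ♖│1
  ─────────────────
  a b c d e f g h


4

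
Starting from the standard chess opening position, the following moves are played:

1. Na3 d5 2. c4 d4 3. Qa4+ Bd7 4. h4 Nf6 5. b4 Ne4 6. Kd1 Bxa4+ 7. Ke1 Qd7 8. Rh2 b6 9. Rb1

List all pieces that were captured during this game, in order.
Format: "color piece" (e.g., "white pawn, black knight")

Tracking captures:
  Bxa4+: captured white queen

white queen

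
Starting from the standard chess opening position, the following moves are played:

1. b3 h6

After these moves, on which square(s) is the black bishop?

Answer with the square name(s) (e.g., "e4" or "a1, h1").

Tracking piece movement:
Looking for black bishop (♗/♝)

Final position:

  a b c d e f g h
  ─────────────────
8│♜ ♞ ♝ ♛ ♚ ♝ ♞ ♜│8
7│♟ ♟ ♟ ♟ ♟ ♟ ♟ ·│7
6│· · · · · · · ♟│6
5│· · · · · · · ·│5
4│· · · · · · · ·│4
3│· ♙ · · · · · ·│3
2│♙ · ♙ ♙ ♙ ♙ ♙ ♙│2
1│♖ ♘ ♗ ♕ ♔ ♗ ♘ ♖│1
  ─────────────────
  a b c d e f g h


c8, f8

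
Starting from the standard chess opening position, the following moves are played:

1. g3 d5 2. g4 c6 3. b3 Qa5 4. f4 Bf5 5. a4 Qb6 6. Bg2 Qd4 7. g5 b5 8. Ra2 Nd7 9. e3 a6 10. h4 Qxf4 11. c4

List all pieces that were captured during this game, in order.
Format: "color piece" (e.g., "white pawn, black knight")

Tracking captures:
  Qxf4: captured white pawn

white pawn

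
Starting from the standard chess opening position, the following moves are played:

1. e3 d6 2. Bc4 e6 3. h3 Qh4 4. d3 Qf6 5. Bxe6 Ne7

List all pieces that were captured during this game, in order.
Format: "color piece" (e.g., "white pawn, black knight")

Tracking captures:
  Bxe6: captured black pawn

black pawn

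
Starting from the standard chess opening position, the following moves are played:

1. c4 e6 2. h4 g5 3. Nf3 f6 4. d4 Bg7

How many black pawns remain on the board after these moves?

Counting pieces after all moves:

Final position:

  a b c d e f g h
  ─────────────────
8│♜ ♞ ♝ ♛ ♚ · ♞ ♜│8
7│♟ ♟ ♟ ♟ · · ♝ ♟│7
6│· · · · ♟ ♟ · ·│6
5│· · · · · · ♟ ·│5
4│· · ♙ ♙ · · · ♙│4
3│· · · · · ♘ · ·│3
2│♙ ♙ · · ♙ ♙ ♙ ·│2
1│♖ ♘ ♗ ♕ ♔ ♗ · ♖│1
  ─────────────────
  a b c d e f g h


8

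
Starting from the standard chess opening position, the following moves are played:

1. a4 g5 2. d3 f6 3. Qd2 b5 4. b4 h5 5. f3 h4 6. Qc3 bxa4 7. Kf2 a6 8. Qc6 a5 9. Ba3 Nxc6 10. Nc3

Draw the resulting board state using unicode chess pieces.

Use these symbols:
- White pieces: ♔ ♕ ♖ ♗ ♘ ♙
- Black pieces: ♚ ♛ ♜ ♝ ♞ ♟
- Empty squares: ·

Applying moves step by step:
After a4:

♜ ♞ ♝ ♛ ♚ ♝ ♞ ♜
♟ ♟ ♟ ♟ ♟ ♟ ♟ ♟
· · · · · · · ·
· · · · · · · ·
♙ · · · · · · ·
· · · · · · · ·
· ♙ ♙ ♙ ♙ ♙ ♙ ♙
♖ ♘ ♗ ♕ ♔ ♗ ♘ ♖


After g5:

♜ ♞ ♝ ♛ ♚ ♝ ♞ ♜
♟ ♟ ♟ ♟ ♟ ♟ · ♟
· · · · · · · ·
· · · · · · ♟ ·
♙ · · · · · · ·
· · · · · · · ·
· ♙ ♙ ♙ ♙ ♙ ♙ ♙
♖ ♘ ♗ ♕ ♔ ♗ ♘ ♖


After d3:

♜ ♞ ♝ ♛ ♚ ♝ ♞ ♜
♟ ♟ ♟ ♟ ♟ ♟ · ♟
· · · · · · · ·
· · · · · · ♟ ·
♙ · · · · · · ·
· · · ♙ · · · ·
· ♙ ♙ · ♙ ♙ ♙ ♙
♖ ♘ ♗ ♕ ♔ ♗ ♘ ♖


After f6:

♜ ♞ ♝ ♛ ♚ ♝ ♞ ♜
♟ ♟ ♟ ♟ ♟ · · ♟
· · · · · ♟ · ·
· · · · · · ♟ ·
♙ · · · · · · ·
· · · ♙ · · · ·
· ♙ ♙ · ♙ ♙ ♙ ♙
♖ ♘ ♗ ♕ ♔ ♗ ♘ ♖


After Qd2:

♜ ♞ ♝ ♛ ♚ ♝ ♞ ♜
♟ ♟ ♟ ♟ ♟ · · ♟
· · · · · ♟ · ·
· · · · · · ♟ ·
♙ · · · · · · ·
· · · ♙ · · · ·
· ♙ ♙ ♕ ♙ ♙ ♙ ♙
♖ ♘ ♗ · ♔ ♗ ♘ ♖


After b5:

♜ ♞ ♝ ♛ ♚ ♝ ♞ ♜
♟ · ♟ ♟ ♟ · · ♟
· · · · · ♟ · ·
· ♟ · · · · ♟ ·
♙ · · · · · · ·
· · · ♙ · · · ·
· ♙ ♙ ♕ ♙ ♙ ♙ ♙
♖ ♘ ♗ · ♔ ♗ ♘ ♖


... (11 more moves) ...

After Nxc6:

♜ · ♝ ♛ ♚ ♝ ♞ ♜
· · ♟ ♟ ♟ · · ·
· · ♞ · · ♟ · ·
♟ · · · · · ♟ ·
♟ ♙ · · · · · ♟
♗ · · ♙ · ♙ · ·
· · ♙ · ♙ ♔ ♙ ♙
♖ ♘ · · · ♗ ♘ ♖


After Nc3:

♜ · ♝ ♛ ♚ ♝ ♞ ♜
· · ♟ ♟ ♟ · · ·
· · ♞ · · ♟ · ·
♟ · · · · · ♟ ·
♟ ♙ · · · · · ♟
♗ · ♘ ♙ · ♙ · ·
· · ♙ · ♙ ♔ ♙ ♙
♖ · · · · ♗ ♘ ♖



  a b c d e f g h
  ─────────────────
8│♜ · ♝ ♛ ♚ ♝ ♞ ♜│8
7│· · ♟ ♟ ♟ · · ·│7
6│· · ♞ · · ♟ · ·│6
5│♟ · · · · · ♟ ·│5
4│♟ ♙ · · · · · ♟│4
3│♗ · ♘ ♙ · ♙ · ·│3
2│· · ♙ · ♙ ♔ ♙ ♙│2
1│♖ · · · · ♗ ♘ ♖│1
  ─────────────────
  a b c d e f g h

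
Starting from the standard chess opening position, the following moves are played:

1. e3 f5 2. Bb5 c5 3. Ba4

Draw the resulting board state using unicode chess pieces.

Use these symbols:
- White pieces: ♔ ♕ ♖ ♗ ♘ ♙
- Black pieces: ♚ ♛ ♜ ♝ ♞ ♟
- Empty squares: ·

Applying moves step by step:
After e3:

♜ ♞ ♝ ♛ ♚ ♝ ♞ ♜
♟ ♟ ♟ ♟ ♟ ♟ ♟ ♟
· · · · · · · ·
· · · · · · · ·
· · · · · · · ·
· · · · ♙ · · ·
♙ ♙ ♙ ♙ · ♙ ♙ ♙
♖ ♘ ♗ ♕ ♔ ♗ ♘ ♖


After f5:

♜ ♞ ♝ ♛ ♚ ♝ ♞ ♜
♟ ♟ ♟ ♟ ♟ · ♟ ♟
· · · · · · · ·
· · · · · ♟ · ·
· · · · · · · ·
· · · · ♙ · · ·
♙ ♙ ♙ ♙ · ♙ ♙ ♙
♖ ♘ ♗ ♕ ♔ ♗ ♘ ♖


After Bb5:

♜ ♞ ♝ ♛ ♚ ♝ ♞ ♜
♟ ♟ ♟ ♟ ♟ · ♟ ♟
· · · · · · · ·
· ♗ · · · ♟ · ·
· · · · · · · ·
· · · · ♙ · · ·
♙ ♙ ♙ ♙ · ♙ ♙ ♙
♖ ♘ ♗ ♕ ♔ · ♘ ♖


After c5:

♜ ♞ ♝ ♛ ♚ ♝ ♞ ♜
♟ ♟ · ♟ ♟ · ♟ ♟
· · · · · · · ·
· ♗ ♟ · · ♟ · ·
· · · · · · · ·
· · · · ♙ · · ·
♙ ♙ ♙ ♙ · ♙ ♙ ♙
♖ ♘ ♗ ♕ ♔ · ♘ ♖


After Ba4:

♜ ♞ ♝ ♛ ♚ ♝ ♞ ♜
♟ ♟ · ♟ ♟ · ♟ ♟
· · · · · · · ·
· · ♟ · · ♟ · ·
♗ · · · · · · ·
· · · · ♙ · · ·
♙ ♙ ♙ ♙ · ♙ ♙ ♙
♖ ♘ ♗ ♕ ♔ · ♘ ♖



  a b c d e f g h
  ─────────────────
8│♜ ♞ ♝ ♛ ♚ ♝ ♞ ♜│8
7│♟ ♟ · ♟ ♟ · ♟ ♟│7
6│· · · · · · · ·│6
5│· · ♟ · · ♟ · ·│5
4│♗ · · · · · · ·│4
3│· · · · ♙ · · ·│3
2│♙ ♙ ♙ ♙ · ♙ ♙ ♙│2
1│♖ ♘ ♗ ♕ ♔ · ♘ ♖│1
  ─────────────────
  a b c d e f g h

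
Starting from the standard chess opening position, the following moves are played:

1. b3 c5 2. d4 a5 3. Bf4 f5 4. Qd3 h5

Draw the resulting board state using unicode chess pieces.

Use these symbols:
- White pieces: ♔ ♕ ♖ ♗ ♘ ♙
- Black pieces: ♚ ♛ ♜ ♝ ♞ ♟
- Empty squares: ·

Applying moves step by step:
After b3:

♜ ♞ ♝ ♛ ♚ ♝ ♞ ♜
♟ ♟ ♟ ♟ ♟ ♟ ♟ ♟
· · · · · · · ·
· · · · · · · ·
· · · · · · · ·
· ♙ · · · · · ·
♙ · ♙ ♙ ♙ ♙ ♙ ♙
♖ ♘ ♗ ♕ ♔ ♗ ♘ ♖


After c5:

♜ ♞ ♝ ♛ ♚ ♝ ♞ ♜
♟ ♟ · ♟ ♟ ♟ ♟ ♟
· · · · · · · ·
· · ♟ · · · · ·
· · · · · · · ·
· ♙ · · · · · ·
♙ · ♙ ♙ ♙ ♙ ♙ ♙
♖ ♘ ♗ ♕ ♔ ♗ ♘ ♖


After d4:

♜ ♞ ♝ ♛ ♚ ♝ ♞ ♜
♟ ♟ · ♟ ♟ ♟ ♟ ♟
· · · · · · · ·
· · ♟ · · · · ·
· · · ♙ · · · ·
· ♙ · · · · · ·
♙ · ♙ · ♙ ♙ ♙ ♙
♖ ♘ ♗ ♕ ♔ ♗ ♘ ♖


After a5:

♜ ♞ ♝ ♛ ♚ ♝ ♞ ♜
· ♟ · ♟ ♟ ♟ ♟ ♟
· · · · · · · ·
♟ · ♟ · · · · ·
· · · ♙ · · · ·
· ♙ · · · · · ·
♙ · ♙ · ♙ ♙ ♙ ♙
♖ ♘ ♗ ♕ ♔ ♗ ♘ ♖


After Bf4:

♜ ♞ ♝ ♛ ♚ ♝ ♞ ♜
· ♟ · ♟ ♟ ♟ ♟ ♟
· · · · · · · ·
♟ · ♟ · · · · ·
· · · ♙ · ♗ · ·
· ♙ · · · · · ·
♙ · ♙ · ♙ ♙ ♙ ♙
♖ ♘ · ♕ ♔ ♗ ♘ ♖


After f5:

♜ ♞ ♝ ♛ ♚ ♝ ♞ ♜
· ♟ · ♟ ♟ · ♟ ♟
· · · · · · · ·
♟ · ♟ · · ♟ · ·
· · · ♙ · ♗ · ·
· ♙ · · · · · ·
♙ · ♙ · ♙ ♙ ♙ ♙
♖ ♘ · ♕ ♔ ♗ ♘ ♖


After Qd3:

♜ ♞ ♝ ♛ ♚ ♝ ♞ ♜
· ♟ · ♟ ♟ · ♟ ♟
· · · · · · · ·
♟ · ♟ · · ♟ · ·
· · · ♙ · ♗ · ·
· ♙ · ♕ · · · ·
♙ · ♙ · ♙ ♙ ♙ ♙
♖ ♘ · · ♔ ♗ ♘ ♖


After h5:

♜ ♞ ♝ ♛ ♚ ♝ ♞ ♜
· ♟ · ♟ ♟ · ♟ ·
· · · · · · · ·
♟ · ♟ · · ♟ · ♟
· · · ♙ · ♗ · ·
· ♙ · ♕ · · · ·
♙ · ♙ · ♙ ♙ ♙ ♙
♖ ♘ · · ♔ ♗ ♘ ♖



  a b c d e f g h
  ─────────────────
8│♜ ♞ ♝ ♛ ♚ ♝ ♞ ♜│8
7│· ♟ · ♟ ♟ · ♟ ·│7
6│· · · · · · · ·│6
5│♟ · ♟ · · ♟ · ♟│5
4│· · · ♙ · ♗ · ·│4
3│· ♙ · ♕ · · · ·│3
2│♙ · ♙ · ♙ ♙ ♙ ♙│2
1│♖ ♘ · · ♔ ♗ ♘ ♖│1
  ─────────────────
  a b c d e f g h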